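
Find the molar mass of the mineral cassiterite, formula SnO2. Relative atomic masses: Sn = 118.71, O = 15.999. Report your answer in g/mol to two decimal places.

Sn: 1 × 118.71 = 118.7100
O: 2 × 15.999 = 31.9980
Summing the contributions gives the formula mass.

150.71 g/mol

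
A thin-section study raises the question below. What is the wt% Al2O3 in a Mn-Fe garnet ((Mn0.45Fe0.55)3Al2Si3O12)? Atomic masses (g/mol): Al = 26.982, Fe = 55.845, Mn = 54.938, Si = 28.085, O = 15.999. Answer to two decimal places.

20.54 wt%

Molar mass of (Mn0.45Fe0.55)3Al2Si3O12 = 1.35×54.938 + 1.65×55.845 + 2×26.982 + 3×28.085 + 12×15.999 = 496.518 g/mol.
Each formula unit contains 2 Al, equivalent to 2/2 = 1.0000 mol Al2O3.
M(Al2O3) = 2×26.982 + 3×15.999 = 101.961 g/mol.
Mass of Al2O3 per formula unit = 1.0000 × 101.961 = 101.961 g.
Al2O3 wt% = 101.961 / 496.518 × 100 = 20.54%.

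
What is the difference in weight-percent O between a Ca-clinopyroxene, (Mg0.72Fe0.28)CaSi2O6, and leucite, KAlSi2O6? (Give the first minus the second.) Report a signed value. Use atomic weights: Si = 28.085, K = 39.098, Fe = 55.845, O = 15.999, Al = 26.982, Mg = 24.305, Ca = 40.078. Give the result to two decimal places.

-1.39 percentage points

M((Mg0.72Fe0.28)CaSi2O6) = 225.378 g/mol, so wt% O = 95.994/225.378 × 100 = 42.59%.
M(KAlSi2O6) = 218.244 g/mol, so wt% O = 95.994/218.244 × 100 = 43.98%.
42.59 − 43.98 = -1.39 pp.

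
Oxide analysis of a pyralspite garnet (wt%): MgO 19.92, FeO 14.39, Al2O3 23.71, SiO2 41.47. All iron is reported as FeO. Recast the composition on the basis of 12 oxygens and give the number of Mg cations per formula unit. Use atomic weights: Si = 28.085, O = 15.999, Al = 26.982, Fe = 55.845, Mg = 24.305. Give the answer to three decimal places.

2.139 Mg apfu

MgO (M=40.304): mol = 0.49424; Mg = 0.49424, O = 0.49424.
FeO (M=71.844): mol = 0.20030; Fe = 0.20030, O = 0.20030.
Al2O3 (M=101.961): mol = 0.23254; Al = 0.46508, O = 0.69762.
SiO2 (M=60.083): mol = 0.69021; Si = 0.69021, O = 1.38042.
ΣO = 2.77258; factor = 12/ΣO = 4.32810.
Mg apfu = 0.49424 × 4.32810 = 2.139.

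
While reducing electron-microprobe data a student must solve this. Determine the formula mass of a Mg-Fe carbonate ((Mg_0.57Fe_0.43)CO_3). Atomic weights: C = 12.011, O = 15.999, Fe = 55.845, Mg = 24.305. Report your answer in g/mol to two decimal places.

M = 0.57*24.305 + 0.43*55.845 + 1*12.011 + 3*15.999

97.88 g/mol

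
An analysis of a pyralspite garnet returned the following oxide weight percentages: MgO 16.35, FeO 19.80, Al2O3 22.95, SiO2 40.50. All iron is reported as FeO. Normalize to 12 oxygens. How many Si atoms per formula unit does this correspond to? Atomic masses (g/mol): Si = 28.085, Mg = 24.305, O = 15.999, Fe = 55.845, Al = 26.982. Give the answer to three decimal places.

16.35 wt% MgO ÷ 40.304 g/mol = 0.40567 mol, giving 0.40567 Mg and 0.40567 O.
19.80 wt% FeO ÷ 71.844 g/mol = 0.27560 mol, giving 0.27560 Fe and 0.27560 O.
22.95 wt% Al2O3 ÷ 101.961 g/mol = 0.22509 mol, giving 0.45018 Al and 0.67527 O.
40.50 wt% SiO2 ÷ 60.083 g/mol = 0.67407 mol, giving 0.67407 Si and 1.34814 O.
Oxygen sums to 2.70468; scaling by 12/2.70468 = 4.43675 puts the formula on 12 O.
Si: 0.67407 × 4.43675 = 2.991 atoms per formula unit.

2.991 Si apfu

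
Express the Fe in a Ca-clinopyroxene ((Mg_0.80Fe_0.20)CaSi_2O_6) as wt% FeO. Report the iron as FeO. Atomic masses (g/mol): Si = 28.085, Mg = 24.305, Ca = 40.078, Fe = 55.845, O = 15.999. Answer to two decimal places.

6.45 wt%

M((Mg_0.80Fe_0.20)CaSi_2O_6) = 222.855 g/mol; M(FeO) = 71.844 g/mol.
Moles FeO per formula unit = 0.20 Fe ÷ 1 = 0.2000.
FeO fraction = (0.2000 × 71.844) / 222.855 = 14.369/222.855 = 0.0645.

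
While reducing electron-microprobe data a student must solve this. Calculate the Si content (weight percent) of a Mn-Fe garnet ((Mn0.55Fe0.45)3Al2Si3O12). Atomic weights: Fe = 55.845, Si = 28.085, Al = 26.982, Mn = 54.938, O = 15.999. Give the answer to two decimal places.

M((Mn0.55Fe0.45)3Al2Si3O12) = 496.245 g/mol.
Si contributes 3 × 28.085 = 84.255 g per mole.
84.255/496.245 = 0.1698 → 16.98%.

16.98 weight percent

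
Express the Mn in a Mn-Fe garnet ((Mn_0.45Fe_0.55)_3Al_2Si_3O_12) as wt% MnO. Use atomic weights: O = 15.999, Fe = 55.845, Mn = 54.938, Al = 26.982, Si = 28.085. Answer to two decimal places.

19.29 wt%

Molar mass of (Mn_0.45Fe_0.55)_3Al_2Si_3O_12 = 1.35·54.938 + 1.65·55.845 + 2·26.982 + 3·28.085 + 12·15.999 = 496.518 g/mol.
Each formula unit contains 1.35 Mn, equivalent to 1.35/1 = 1.3500 mol MnO.
M(MnO) = 1×54.938 + 1×15.999 = 70.937 g/mol.
Mass of MnO per formula unit = 1.3500 × 70.937 = 95.765 g.
MnO wt% = 95.765 / 496.518 × 100 = 19.29%.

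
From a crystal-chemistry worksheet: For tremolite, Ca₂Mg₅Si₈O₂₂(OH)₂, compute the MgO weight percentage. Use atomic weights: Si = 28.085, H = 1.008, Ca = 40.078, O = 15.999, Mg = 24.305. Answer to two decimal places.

Molar mass of Ca₂Mg₅Si₈O₂₂(OH)₂ = 2·40.078 + 5·24.305 + 8·28.085 + 24·15.999 + 2·1.008 = 812.353 g/mol.
Each formula unit contains 5 Mg, equivalent to 5/1 = 5.0000 mol MgO.
M(MgO) = 1×24.305 + 1×15.999 = 40.304 g/mol.
Mass of MgO per formula unit = 5.0000 × 40.304 = 201.520 g.
MgO wt% = 201.520 / 812.353 × 100 = 24.81%.

24.81 wt%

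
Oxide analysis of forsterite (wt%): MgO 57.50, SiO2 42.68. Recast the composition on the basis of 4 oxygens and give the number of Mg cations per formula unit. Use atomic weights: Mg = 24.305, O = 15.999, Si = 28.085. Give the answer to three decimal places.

MgO (M=40.304): mol = 1.42666; Mg = 1.42666, O = 1.42666.
SiO2 (M=60.083): mol = 0.71035; Si = 0.71035, O = 1.42070.
ΣO = 2.84736; factor = 4/ΣO = 1.40481.
Mg apfu = 1.42666 × 1.40481 = 2.004.

2.004 Mg apfu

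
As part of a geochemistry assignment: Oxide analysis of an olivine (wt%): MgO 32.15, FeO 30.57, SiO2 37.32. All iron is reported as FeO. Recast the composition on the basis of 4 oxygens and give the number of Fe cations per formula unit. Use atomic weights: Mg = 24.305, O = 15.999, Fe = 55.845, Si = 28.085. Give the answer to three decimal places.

32.15 wt% MgO ÷ 40.304 g/mol = 0.79769 mol, giving 0.79769 Mg and 0.79769 O.
30.57 wt% FeO ÷ 71.844 g/mol = 0.42551 mol, giving 0.42551 Fe and 0.42551 O.
37.32 wt% SiO2 ÷ 60.083 g/mol = 0.62114 mol, giving 0.62114 Si and 1.24228 O.
Oxygen sums to 2.46548; scaling by 4/2.46548 = 1.62240 puts the formula on 4 O.
Fe: 0.42551 × 1.62240 = 0.690 atoms per formula unit.

0.690 Fe apfu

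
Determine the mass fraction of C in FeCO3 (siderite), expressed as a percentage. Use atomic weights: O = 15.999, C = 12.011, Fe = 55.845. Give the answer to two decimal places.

M(FeCO3) = 115.853 g/mol.
C contributes 1 × 12.011 = 12.011 g per mole.
12.011/115.853 = 0.1037 → 10.37%.

10.37 mass %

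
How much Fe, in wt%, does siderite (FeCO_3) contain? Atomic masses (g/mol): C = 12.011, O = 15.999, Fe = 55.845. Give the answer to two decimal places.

Formula mass = 1×55.845 + 1×12.011 + 3×15.999 = 115.853 g/mol, of which 55.845 g is Fe.
So Fe makes up 55.845/115.853 = 0.4820 of the mass, i.e. 48.20%.

48.20 wt%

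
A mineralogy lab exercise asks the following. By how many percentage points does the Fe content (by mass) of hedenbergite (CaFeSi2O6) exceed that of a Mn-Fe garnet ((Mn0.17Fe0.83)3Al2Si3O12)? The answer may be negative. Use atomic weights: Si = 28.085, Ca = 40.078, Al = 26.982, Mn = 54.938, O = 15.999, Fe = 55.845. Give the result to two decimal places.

-5.45 percentage points

M(CaFeSi2O6) = 248.087 g/mol, so wt% Fe = 55.845/248.087 × 100 = 22.51%.
M((Mn0.17Fe0.83)3Al2Si3O12) = 497.279 g/mol, so wt% Fe = 139.054/497.279 × 100 = 27.96%.
22.51 − 27.96 = -5.45 pp.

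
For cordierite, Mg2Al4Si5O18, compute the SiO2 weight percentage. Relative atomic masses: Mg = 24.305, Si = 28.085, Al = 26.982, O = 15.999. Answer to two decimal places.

51.36 wt%

Molar mass of Mg2Al4Si5O18 = 2×24.305 + 4×26.982 + 5×28.085 + 18×15.999 = 584.945 g/mol.
Each formula unit contains 5 Si, equivalent to 5/1 = 5.0000 mol SiO2.
M(SiO2) = 1×28.085 + 2×15.999 = 60.083 g/mol.
Mass of SiO2 per formula unit = 5.0000 × 60.083 = 300.415 g.
SiO2 wt% = 300.415 / 584.945 × 100 = 51.36%.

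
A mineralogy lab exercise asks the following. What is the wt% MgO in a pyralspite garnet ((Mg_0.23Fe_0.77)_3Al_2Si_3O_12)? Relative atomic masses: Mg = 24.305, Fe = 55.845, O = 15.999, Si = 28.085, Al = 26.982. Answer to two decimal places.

Molar mass of (Mg_0.23Fe_0.77)_3Al_2Si_3O_12 = 0.69·24.305 + 2.31·55.845 + 2·26.982 + 3·28.085 + 12·15.999 = 475.979 g/mol.
Each formula unit contains 0.69 Mg, equivalent to 0.69/1 = 0.6900 mol MgO.
M(MgO) = 1×24.305 + 1×15.999 = 40.304 g/mol.
Mass of MgO per formula unit = 0.6900 × 40.304 = 27.810 g.
MgO wt% = 27.810 / 475.979 × 100 = 5.84%.

5.84 wt%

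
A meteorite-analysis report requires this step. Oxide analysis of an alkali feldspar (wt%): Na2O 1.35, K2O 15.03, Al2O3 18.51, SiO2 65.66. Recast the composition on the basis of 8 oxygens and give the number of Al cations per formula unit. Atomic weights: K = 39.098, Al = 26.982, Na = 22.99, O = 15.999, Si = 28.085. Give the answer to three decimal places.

Na2O (M=61.979): mol = 0.02178; Na = 0.04356, O = 0.02178.
K2O (M=94.195): mol = 0.15956; K = 0.31912, O = 0.15956.
Al2O3 (M=101.961): mol = 0.18154; Al = 0.36308, O = 0.54462.
SiO2 (M=60.083): mol = 1.09282; Si = 1.09282, O = 2.18564.
ΣO = 2.91160; factor = 8/ΣO = 2.74763.
Al apfu = 0.36308 × 2.74763 = 0.998.

0.998 Al apfu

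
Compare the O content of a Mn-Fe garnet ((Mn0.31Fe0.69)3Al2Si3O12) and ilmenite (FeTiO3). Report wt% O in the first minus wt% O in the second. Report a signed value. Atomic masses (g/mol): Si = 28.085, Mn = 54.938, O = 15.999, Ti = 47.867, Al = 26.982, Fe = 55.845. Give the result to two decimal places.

First mineral: 191.988 g O in 496.898 g formula = 38.64 wt% O.
Second mineral: 47.997 g O in 151.709 g formula = 31.64 wt% O.
38.64% − 31.64% gives a difference of 7.00 percentage points.

7.00 percentage points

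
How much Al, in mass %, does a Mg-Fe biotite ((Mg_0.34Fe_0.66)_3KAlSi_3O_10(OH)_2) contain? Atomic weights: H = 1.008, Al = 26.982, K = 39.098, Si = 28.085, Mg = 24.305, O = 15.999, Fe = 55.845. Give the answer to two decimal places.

Formula mass = 1.02*24.305 + 1.98*55.845 + 1*39.098 + 1*26.982 + 3*28.085 + 12*15.999 + 2*1.008 = 479.703 g/mol, of which 26.982 g is Al.
So Al makes up 26.982/479.703 = 0.0562 of the mass, i.e. 5.62%.

5.62 mass %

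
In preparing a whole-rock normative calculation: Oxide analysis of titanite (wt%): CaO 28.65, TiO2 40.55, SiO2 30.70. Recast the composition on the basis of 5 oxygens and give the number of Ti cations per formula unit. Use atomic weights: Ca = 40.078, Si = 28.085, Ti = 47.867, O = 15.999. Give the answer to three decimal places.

0.996 Ti apfu

28.65 wt% CaO ÷ 56.077 g/mol = 0.51090 mol, giving 0.51090 Ca and 0.51090 O.
40.55 wt% TiO2 ÷ 79.865 g/mol = 0.50773 mol, giving 0.50773 Ti and 1.01546 O.
30.70 wt% SiO2 ÷ 60.083 g/mol = 0.51096 mol, giving 0.51096 Si and 1.02192 O.
Oxygen sums to 2.54828; scaling by 5/2.54828 = 1.96211 puts the formula on 5 O.
Ti: 0.50773 × 1.96211 = 0.996 atoms per formula unit.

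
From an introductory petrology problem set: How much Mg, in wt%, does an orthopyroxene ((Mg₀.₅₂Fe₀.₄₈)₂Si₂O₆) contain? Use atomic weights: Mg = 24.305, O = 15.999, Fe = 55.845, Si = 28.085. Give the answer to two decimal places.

Molar mass of (Mg₀.₅₂Fe₀.₄₈)₂Si₂O₆: 1.04×24.305 + 0.96×55.845 + 2×28.085 + 6×15.999 = 231.052 g/mol.
Mass of Mg per formula unit: 1.04 × 24.305 = 25.277 g.
Weight fraction Mg = 25.277 / 231.052 = 0.1094.

10.94 wt%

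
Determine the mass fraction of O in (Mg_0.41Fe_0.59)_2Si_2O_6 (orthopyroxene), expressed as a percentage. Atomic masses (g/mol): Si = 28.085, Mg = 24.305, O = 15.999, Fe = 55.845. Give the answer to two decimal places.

40.34 mass %

Formula mass = 0.82×24.305 + 1.18×55.845 + 2×28.085 + 6×15.999 = 237.991 g/mol, of which 95.994 g is O.
So O makes up 95.994/237.991 = 0.4034 of the mass, i.e. 40.34%.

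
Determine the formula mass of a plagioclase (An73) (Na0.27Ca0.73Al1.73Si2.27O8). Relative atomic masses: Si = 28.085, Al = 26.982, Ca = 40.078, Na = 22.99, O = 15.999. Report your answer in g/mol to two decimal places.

273.89 g/mol

The formula mass is the sum 0.27*22.99 + 0.73*40.078 + 1.73*26.982 + 2.27*28.085 + 8*15.999.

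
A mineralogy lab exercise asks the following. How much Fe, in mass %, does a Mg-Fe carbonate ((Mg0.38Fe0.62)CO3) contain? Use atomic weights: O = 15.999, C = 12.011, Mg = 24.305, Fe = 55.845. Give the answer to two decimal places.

M((Mg0.38Fe0.62)CO3) = 103.868 g/mol.
Fe contributes 0.62 × 55.845 = 34.624 g per mole.
34.624/103.868 = 0.3333 → 33.33%.

33.33 mass %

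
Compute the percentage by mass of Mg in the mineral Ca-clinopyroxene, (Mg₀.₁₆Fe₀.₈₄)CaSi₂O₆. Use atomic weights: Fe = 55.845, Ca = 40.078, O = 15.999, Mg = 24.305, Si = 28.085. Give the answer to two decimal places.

M((Mg₀.₁₆Fe₀.₈₄)CaSi₂O₆) = 243.041 g/mol.
Mg contributes 0.16 × 24.305 = 3.889 g per mole.
3.889/243.041 = 0.0160 → 1.60%.

1.60 weight percent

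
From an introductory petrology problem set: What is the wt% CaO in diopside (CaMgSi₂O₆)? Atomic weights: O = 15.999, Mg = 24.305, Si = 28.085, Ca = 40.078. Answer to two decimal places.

M(CaMgSi₂O₆) = 216.547 g/mol; M(CaO) = 56.077 g/mol.
Moles CaO per formula unit = 1 Ca ÷ 1 = 1.0000.
CaO fraction = (1.0000 × 56.077) / 216.547 = 56.077/216.547 = 0.2590.

25.90 wt%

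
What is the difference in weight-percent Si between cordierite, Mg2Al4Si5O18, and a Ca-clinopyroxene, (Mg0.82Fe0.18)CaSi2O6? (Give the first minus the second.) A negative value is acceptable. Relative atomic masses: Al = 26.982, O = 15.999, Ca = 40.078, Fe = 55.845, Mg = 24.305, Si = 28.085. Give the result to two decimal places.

-1.27 percentage points

Si in Mg2Al4Si5O18: molar mass 584.945 g/mol; 5×28.085 = 140.425 g → 24.01 wt%.
Si in (Mg0.82Fe0.18)CaSi2O6: molar mass 222.224 g/mol; 2×28.085 = 56.170 g → 25.28 wt%.
Difference = 24.01 − 25.28 = -1.27 percentage points.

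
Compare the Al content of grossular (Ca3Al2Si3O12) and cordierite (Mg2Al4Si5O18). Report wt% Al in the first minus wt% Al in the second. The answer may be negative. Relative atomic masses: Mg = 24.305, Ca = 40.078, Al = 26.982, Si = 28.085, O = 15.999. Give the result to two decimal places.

First mineral: 53.964 g Al in 450.441 g formula = 11.98 wt% Al.
Second mineral: 107.928 g Al in 584.945 g formula = 18.45 wt% Al.
11.98% − 18.45% gives a difference of -6.47 percentage points.

-6.47 percentage points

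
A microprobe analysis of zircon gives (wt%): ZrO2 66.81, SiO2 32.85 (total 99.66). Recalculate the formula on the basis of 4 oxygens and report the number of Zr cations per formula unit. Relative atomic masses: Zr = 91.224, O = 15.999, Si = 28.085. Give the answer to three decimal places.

ZrO2: 66.81/123.222 = 0.54219 mol → 0.54219 mol Zr, 1.08438 mol O.
SiO2: 32.85/60.083 = 0.54674 mol → 0.54674 mol Si, 1.09348 mol O.
Total oxygen = 2.17786 mol. Normalization factor = 4/2.17786 = 1.83667.
Zr per 4 O = 0.54219 × 1.83667 = 0.996.

0.996 Zr apfu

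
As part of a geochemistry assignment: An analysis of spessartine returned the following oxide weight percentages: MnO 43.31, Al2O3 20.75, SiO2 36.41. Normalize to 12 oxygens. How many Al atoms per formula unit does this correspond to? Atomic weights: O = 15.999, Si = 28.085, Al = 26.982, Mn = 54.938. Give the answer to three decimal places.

2.007 Al apfu

43.31 wt% MnO ÷ 70.937 g/mol = 0.61054 mol, giving 0.61054 Mn and 0.61054 O.
20.75 wt% Al2O3 ÷ 101.961 g/mol = 0.20351 mol, giving 0.40702 Al and 0.61053 O.
36.41 wt% SiO2 ÷ 60.083 g/mol = 0.60600 mol, giving 0.60600 Si and 1.21200 O.
Oxygen sums to 2.43307; scaling by 12/2.43307 = 4.93204 puts the formula on 12 O.
Al: 0.40702 × 4.93204 = 2.007 atoms per formula unit.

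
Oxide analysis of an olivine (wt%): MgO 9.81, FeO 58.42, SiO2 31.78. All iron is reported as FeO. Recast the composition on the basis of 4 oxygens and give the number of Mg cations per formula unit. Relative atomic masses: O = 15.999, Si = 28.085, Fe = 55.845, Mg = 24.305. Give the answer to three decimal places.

9.81 wt% MgO ÷ 40.304 g/mol = 0.24340 mol, giving 0.24340 Mg and 0.24340 O.
58.42 wt% FeO ÷ 71.844 g/mol = 0.81315 mol, giving 0.81315 Fe and 0.81315 O.
31.78 wt% SiO2 ÷ 60.083 g/mol = 0.52893 mol, giving 0.52893 Si and 1.05786 O.
Oxygen sums to 2.11441; scaling by 4/2.11441 = 1.89178 puts the formula on 4 O.
Mg: 0.24340 × 1.89178 = 0.460 atoms per formula unit.

0.460 Mg apfu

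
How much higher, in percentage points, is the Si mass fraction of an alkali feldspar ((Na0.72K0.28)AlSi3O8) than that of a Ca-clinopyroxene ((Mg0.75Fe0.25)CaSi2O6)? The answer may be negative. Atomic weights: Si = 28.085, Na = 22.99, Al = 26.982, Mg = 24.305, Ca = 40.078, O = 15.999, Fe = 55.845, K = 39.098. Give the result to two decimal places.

M((Na0.72K0.28)AlSi3O8) = 266.729 g/mol, so wt% Si = 84.255/266.729 × 100 = 31.59%.
M((Mg0.75Fe0.25)CaSi2O6) = 224.432 g/mol, so wt% Si = 56.170/224.432 × 100 = 25.03%.
31.59 − 25.03 = 6.56 pp.

6.56 percentage points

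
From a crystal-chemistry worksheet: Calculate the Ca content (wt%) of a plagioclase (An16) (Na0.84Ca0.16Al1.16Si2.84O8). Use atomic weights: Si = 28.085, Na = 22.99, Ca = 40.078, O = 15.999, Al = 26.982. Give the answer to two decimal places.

2.42 wt%

Formula mass = 0.84*22.99 + 0.16*40.078 + 1.16*26.982 + 2.84*28.085 + 8*15.999 = 264.777 g/mol, of which 6.412 g is Ca.
So Ca makes up 6.412/264.777 = 0.0242 of the mass, i.e. 2.42%.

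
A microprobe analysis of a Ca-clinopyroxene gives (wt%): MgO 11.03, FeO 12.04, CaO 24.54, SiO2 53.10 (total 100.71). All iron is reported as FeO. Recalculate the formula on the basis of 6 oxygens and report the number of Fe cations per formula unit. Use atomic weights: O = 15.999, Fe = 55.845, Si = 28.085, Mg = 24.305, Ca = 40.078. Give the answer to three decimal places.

MgO: 11.03/40.304 = 0.27367 mol → 0.27367 mol Mg, 0.27367 mol O.
FeO: 12.04/71.844 = 0.16759 mol → 0.16759 mol Fe, 0.16759 mol O.
CaO: 24.54/56.077 = 0.43761 mol → 0.43761 mol Ca, 0.43761 mol O.
SiO2: 53.10/60.083 = 0.88378 mol → 0.88378 mol Si, 1.76756 mol O.
Total oxygen = 2.64643 mol. Normalization factor = 6/2.64643 = 2.26721.
Fe per 6 O = 0.16759 × 2.26721 = 0.380.

0.380 Fe apfu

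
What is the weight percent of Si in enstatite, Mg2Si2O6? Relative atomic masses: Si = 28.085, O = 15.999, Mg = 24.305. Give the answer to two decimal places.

Formula mass = 2·24.305 + 2·28.085 + 6·15.999 = 200.774 g/mol, of which 56.170 g is Si.
So Si makes up 56.170/200.774 = 0.2798 of the mass, i.e. 27.98%.

27.98 wt%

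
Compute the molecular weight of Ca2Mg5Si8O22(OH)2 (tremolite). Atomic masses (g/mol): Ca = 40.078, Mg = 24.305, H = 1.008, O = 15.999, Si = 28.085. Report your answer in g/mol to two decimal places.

The formula mass is the sum 2·40.078 + 5·24.305 + 8·28.085 + 24·15.999 + 2·1.008.

812.35 g/mol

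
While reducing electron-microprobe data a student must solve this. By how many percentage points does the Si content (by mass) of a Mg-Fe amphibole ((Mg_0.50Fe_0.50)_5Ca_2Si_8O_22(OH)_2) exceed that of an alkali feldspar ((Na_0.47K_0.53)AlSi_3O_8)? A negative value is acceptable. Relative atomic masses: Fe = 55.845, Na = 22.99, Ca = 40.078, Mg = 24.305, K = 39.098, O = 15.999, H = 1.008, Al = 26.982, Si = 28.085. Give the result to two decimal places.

Si in (Mg_0.50Fe_0.50)_5Ca_2Si_8O_22(OH)_2: molar mass 891.203 g/mol; 8×28.085 = 224.680 g → 25.21 wt%.
Si in (Na_0.47K_0.53)AlSi_3O_8: molar mass 270.756 g/mol; 3×28.085 = 84.255 g → 31.12 wt%.
Difference = 25.21 − 31.12 = -5.91 percentage points.

-5.91 percentage points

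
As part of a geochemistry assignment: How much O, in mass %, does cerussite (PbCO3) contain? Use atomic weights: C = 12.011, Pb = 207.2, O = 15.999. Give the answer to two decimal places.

17.96 mass %

Formula mass = 1·207.2 + 1·12.011 + 3·15.999 = 267.208 g/mol, of which 47.997 g is O.
So O makes up 47.997/267.208 = 0.1796 of the mass, i.e. 17.96%.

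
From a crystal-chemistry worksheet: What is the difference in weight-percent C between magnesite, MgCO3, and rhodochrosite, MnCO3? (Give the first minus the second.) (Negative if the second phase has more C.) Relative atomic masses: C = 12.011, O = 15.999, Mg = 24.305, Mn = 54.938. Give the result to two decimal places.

3.80 percentage points

C in MgCO3: molar mass 84.313 g/mol; 1×12.011 = 12.011 g → 14.25 wt%.
C in MnCO3: molar mass 114.946 g/mol; 1×12.011 = 12.011 g → 10.45 wt%.
Difference = 14.25 − 10.45 = 3.80 percentage points.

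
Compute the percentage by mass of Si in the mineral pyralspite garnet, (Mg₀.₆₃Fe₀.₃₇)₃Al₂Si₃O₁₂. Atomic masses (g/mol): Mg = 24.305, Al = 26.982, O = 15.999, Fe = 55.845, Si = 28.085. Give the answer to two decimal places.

M((Mg₀.₆₃Fe₀.₃₇)₃Al₂Si₃O₁₂) = 438.131 g/mol.
Si contributes 3 × 28.085 = 84.255 g per mole.
84.255/438.131 = 0.1923 → 19.23%.

19.23 mass %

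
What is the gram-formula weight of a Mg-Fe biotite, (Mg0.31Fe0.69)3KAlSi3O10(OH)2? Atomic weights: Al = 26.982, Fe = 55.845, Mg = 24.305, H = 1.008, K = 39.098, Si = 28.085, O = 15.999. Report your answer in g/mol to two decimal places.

The formula mass is the sum 0.93·24.305 + 2.07·55.845 + 1·39.098 + 1·26.982 + 3·28.085 + 12·15.999 + 2·1.008.

482.54 g/mol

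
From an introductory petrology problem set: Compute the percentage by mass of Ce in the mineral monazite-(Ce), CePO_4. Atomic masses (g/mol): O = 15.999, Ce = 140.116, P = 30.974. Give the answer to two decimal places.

59.60 wt%

M(CePO_4) = 235.086 g/mol.
Ce contributes 1 × 140.116 = 140.116 g per mole.
140.116/235.086 = 0.5960 → 59.60%.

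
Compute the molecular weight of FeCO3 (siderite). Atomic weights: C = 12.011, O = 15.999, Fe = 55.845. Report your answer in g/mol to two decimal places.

115.85 g/mol

The formula mass is the sum 1·55.845 + 1·12.011 + 3·15.999.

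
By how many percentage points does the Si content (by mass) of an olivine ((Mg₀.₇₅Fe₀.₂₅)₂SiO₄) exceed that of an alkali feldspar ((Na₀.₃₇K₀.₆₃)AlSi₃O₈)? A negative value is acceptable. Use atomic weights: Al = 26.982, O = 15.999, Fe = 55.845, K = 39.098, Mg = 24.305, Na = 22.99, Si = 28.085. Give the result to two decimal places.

-12.98 percentage points

M((Mg₀.₇₅Fe₀.₂₅)₂SiO₄) = 156.461 g/mol, so wt% Si = 28.085/156.461 × 100 = 17.95%.
M((Na₀.₃₇K₀.₆₃)AlSi₃O₈) = 272.367 g/mol, so wt% Si = 84.255/272.367 × 100 = 30.93%.
17.95 − 30.93 = -12.98 pp.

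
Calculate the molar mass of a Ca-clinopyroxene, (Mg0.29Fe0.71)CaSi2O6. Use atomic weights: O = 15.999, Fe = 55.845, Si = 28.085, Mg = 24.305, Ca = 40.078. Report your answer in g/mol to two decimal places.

238.94 g/mol

M = 0.29*24.305 + 0.71*55.845 + 1*40.078 + 2*28.085 + 6*15.999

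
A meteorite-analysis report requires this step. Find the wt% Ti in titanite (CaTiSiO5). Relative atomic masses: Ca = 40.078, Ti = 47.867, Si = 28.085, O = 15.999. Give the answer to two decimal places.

24.42 wt%

Formula mass = 1·40.078 + 1·47.867 + 1·28.085 + 5·15.999 = 196.025 g/mol, of which 47.867 g is Ti.
So Ti makes up 47.867/196.025 = 0.2442 of the mass, i.e. 24.42%.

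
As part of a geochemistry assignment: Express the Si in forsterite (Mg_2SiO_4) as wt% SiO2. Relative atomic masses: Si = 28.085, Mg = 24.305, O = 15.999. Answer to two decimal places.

42.71 wt%

M(Mg_2SiO_4) = 140.691 g/mol; M(SiO2) = 60.083 g/mol.
Moles SiO2 per formula unit = 1 Si ÷ 1 = 1.0000.
SiO2 fraction = (1.0000 × 60.083) / 140.691 = 60.083/140.691 = 0.4271.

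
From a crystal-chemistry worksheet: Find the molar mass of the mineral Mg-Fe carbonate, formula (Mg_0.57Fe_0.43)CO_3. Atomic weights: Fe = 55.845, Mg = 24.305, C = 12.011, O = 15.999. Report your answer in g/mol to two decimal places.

97.88 g/mol

The formula mass is the sum 0.57·24.305 + 0.43·55.845 + 1·12.011 + 3·15.999.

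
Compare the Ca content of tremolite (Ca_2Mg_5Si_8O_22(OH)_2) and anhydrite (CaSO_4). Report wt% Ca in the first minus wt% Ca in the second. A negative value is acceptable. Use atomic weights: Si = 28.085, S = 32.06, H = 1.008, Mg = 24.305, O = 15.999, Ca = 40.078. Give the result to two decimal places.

-19.57 percentage points

Ca in Ca_2Mg_5Si_8O_22(OH)_2: molar mass 812.353 g/mol; 2×40.078 = 80.156 g → 9.87 wt%.
Ca in CaSO_4: molar mass 136.134 g/mol; 1×40.078 = 40.078 g → 29.44 wt%.
Difference = 9.87 − 29.44 = -19.57 percentage points.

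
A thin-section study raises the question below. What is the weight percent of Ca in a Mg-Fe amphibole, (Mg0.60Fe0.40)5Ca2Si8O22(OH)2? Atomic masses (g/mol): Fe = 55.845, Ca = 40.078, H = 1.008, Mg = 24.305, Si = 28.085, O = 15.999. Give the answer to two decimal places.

Formula mass = 3*24.305 + 2*55.845 + 2*40.078 + 8*28.085 + 24*15.999 + 2*1.008 = 875.433 g/mol, of which 80.156 g is Ca.
So Ca makes up 80.156/875.433 = 0.0916 of the mass, i.e. 9.16%.

9.16 mass %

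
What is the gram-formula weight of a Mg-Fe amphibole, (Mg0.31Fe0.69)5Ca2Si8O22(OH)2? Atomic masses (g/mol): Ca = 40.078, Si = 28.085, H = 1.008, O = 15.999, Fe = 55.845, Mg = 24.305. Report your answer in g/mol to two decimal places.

921.17 g/mol

The formula mass is the sum 1.55·24.305 + 3.45·55.845 + 2·40.078 + 8·28.085 + 24·15.999 + 2·1.008.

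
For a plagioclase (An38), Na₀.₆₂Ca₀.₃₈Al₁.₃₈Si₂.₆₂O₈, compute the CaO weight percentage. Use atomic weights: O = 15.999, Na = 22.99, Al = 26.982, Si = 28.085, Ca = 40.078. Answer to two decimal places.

7.94 wt%

Molar mass of Na₀.₆₂Ca₀.₃₈Al₁.₃₈Si₂.₆₂O₈ = 0.62×22.99 + 0.38×40.078 + 1.38×26.982 + 2.62×28.085 + 8×15.999 = 268.293 g/mol.
Each formula unit contains 0.38 Ca, equivalent to 0.38/1 = 0.3800 mol CaO.
M(CaO) = 1×40.078 + 1×15.999 = 56.077 g/mol.
Mass of CaO per formula unit = 0.3800 × 56.077 = 21.309 g.
CaO wt% = 21.309 / 268.293 × 100 = 7.94%.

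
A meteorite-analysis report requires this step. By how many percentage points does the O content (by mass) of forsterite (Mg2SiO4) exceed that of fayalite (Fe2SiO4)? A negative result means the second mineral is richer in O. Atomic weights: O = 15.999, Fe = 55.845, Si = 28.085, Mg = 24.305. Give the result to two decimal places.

14.08 percentage points

O in Mg2SiO4: molar mass 140.691 g/mol; 4×15.999 = 63.996 g → 45.49 wt%.
O in Fe2SiO4: molar mass 203.771 g/mol; 4×15.999 = 63.996 g → 31.41 wt%.
Difference = 45.49 − 31.41 = 14.08 percentage points.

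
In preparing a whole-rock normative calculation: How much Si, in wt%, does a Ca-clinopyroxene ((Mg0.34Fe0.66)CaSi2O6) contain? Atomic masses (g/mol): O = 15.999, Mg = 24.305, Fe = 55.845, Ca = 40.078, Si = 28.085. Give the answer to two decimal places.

Formula mass = 0.34*24.305 + 0.66*55.845 + 1*40.078 + 2*28.085 + 6*15.999 = 237.363 g/mol, of which 56.170 g is Si.
So Si makes up 56.170/237.363 = 0.2366 of the mass, i.e. 23.66%.

23.66 wt%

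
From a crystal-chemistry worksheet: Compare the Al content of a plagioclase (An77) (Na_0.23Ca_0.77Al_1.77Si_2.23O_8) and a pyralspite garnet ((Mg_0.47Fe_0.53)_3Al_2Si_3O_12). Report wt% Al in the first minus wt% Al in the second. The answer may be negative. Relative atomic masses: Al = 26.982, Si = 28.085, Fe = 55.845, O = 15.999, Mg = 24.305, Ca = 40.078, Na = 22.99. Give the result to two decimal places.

M(Na_0.23Ca_0.77Al_1.77Si_2.23O_8) = 274.527 g/mol, so wt% Al = 47.758/274.527 × 100 = 17.40%.
M((Mg_0.47Fe_0.53)_3Al_2Si_3O_12) = 453.271 g/mol, so wt% Al = 53.964/453.271 × 100 = 11.91%.
17.40 − 11.91 = 5.49 pp.

5.49 percentage points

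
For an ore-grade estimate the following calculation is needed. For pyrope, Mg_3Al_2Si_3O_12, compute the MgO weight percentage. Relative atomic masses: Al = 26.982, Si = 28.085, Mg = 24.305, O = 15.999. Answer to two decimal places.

29.99 wt%

Formula mass = 403.122 g/mol.
3 Mg → 3.0000 mol MgO per formula unit; M(MgO) = 40.304, so MgO mass = 120.912 g.
120.912/403.122 × 100 = 29.99 wt%.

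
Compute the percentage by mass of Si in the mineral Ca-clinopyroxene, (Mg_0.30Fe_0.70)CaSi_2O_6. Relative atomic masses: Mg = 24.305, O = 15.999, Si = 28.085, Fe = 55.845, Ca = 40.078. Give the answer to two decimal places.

M((Mg_0.30Fe_0.70)CaSi_2O_6) = 238.625 g/mol.
Si contributes 2 × 28.085 = 56.170 g per mole.
56.170/238.625 = 0.2354 → 23.54%.

23.54 mass %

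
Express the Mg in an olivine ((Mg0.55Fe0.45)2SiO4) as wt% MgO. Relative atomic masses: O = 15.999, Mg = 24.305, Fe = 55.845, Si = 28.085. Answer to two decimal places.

26.22 wt%

Molar mass of (Mg0.55Fe0.45)2SiO4 = 1.10×24.305 + 0.90×55.845 + 1×28.085 + 4×15.999 = 169.077 g/mol.
Each formula unit contains 1.10 Mg, equivalent to 1.10/1 = 1.1000 mol MgO.
M(MgO) = 1×24.305 + 1×15.999 = 40.304 g/mol.
Mass of MgO per formula unit = 1.1000 × 40.304 = 44.334 g.
MgO wt% = 44.334 / 169.077 × 100 = 26.22%.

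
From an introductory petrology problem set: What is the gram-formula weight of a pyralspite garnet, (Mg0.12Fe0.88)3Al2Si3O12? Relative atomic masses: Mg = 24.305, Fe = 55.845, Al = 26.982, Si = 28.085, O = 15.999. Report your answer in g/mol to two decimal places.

M = 0.36×24.305 + 2.64×55.845 + 2×26.982 + 3×28.085 + 12×15.999

486.39 g/mol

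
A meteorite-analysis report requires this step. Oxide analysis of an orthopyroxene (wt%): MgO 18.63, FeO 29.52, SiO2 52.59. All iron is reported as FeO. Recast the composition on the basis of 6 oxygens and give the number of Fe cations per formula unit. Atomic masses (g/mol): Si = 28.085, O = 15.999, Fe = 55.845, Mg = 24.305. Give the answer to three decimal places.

0.940 Fe apfu

MgO: 18.63/40.304 = 0.46224 mol → 0.46224 mol Mg, 0.46224 mol O.
FeO: 29.52/71.844 = 0.41089 mol → 0.41089 mol Fe, 0.41089 mol O.
SiO2: 52.59/60.083 = 0.87529 mol → 0.87529 mol Si, 1.75058 mol O.
Total oxygen = 2.62371 mol. Normalization factor = 6/2.62371 = 2.28684.
Fe per 6 O = 0.41089 × 2.28684 = 0.940.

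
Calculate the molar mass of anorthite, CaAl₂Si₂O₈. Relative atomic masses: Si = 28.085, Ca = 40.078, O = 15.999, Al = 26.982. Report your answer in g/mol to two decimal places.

M = 1·40.078 + 2·26.982 + 2·28.085 + 8·15.999

278.20 g/mol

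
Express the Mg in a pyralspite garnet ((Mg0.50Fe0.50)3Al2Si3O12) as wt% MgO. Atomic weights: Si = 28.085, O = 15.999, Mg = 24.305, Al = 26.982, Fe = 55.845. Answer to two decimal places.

13.42 wt%

M((Mg0.50Fe0.50)3Al2Si3O12) = 450.432 g/mol; M(MgO) = 40.304 g/mol.
Moles MgO per formula unit = 1.50 Mg ÷ 1 = 1.5000.
MgO fraction = (1.5000 × 40.304) / 450.432 = 60.456/450.432 = 0.1342.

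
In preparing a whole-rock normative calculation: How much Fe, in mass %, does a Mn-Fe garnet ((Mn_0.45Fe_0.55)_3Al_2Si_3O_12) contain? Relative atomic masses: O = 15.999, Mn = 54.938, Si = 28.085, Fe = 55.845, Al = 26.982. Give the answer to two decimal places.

18.56 mass %

Formula mass = 1.35·54.938 + 1.65·55.845 + 2·26.982 + 3·28.085 + 12·15.999 = 496.518 g/mol, of which 92.144 g is Fe.
So Fe makes up 92.144/496.518 = 0.1856 of the mass, i.e. 18.56%.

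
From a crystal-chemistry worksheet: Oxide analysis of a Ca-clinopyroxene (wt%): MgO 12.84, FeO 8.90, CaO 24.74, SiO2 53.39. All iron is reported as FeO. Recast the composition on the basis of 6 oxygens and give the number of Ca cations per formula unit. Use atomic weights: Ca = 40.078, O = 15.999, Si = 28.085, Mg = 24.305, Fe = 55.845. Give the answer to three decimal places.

0.995 Ca apfu

MgO: 12.84/40.304 = 0.31858 mol → 0.31858 mol Mg, 0.31858 mol O.
FeO: 8.90/71.844 = 0.12388 mol → 0.12388 mol Fe, 0.12388 mol O.
CaO: 24.74/56.077 = 0.44118 mol → 0.44118 mol Ca, 0.44118 mol O.
SiO2: 53.39/60.083 = 0.88860 mol → 0.88860 mol Si, 1.77720 mol O.
Total oxygen = 2.66084 mol. Normalization factor = 6/2.66084 = 2.25493.
Ca per 6 O = 0.44118 × 2.25493 = 0.995.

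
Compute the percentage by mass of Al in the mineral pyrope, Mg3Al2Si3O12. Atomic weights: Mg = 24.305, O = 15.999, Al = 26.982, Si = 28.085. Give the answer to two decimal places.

13.39 wt%

Formula mass = 3*24.305 + 2*26.982 + 3*28.085 + 12*15.999 = 403.122 g/mol, of which 53.964 g is Al.
So Al makes up 53.964/403.122 = 0.1339 of the mass, i.e. 13.39%.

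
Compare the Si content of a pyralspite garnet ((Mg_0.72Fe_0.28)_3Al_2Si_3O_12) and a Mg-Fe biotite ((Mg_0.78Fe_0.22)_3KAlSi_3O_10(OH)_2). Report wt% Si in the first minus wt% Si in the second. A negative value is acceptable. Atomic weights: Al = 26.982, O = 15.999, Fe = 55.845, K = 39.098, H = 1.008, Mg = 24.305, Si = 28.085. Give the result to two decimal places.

0.38 percentage points

M((Mg_0.72Fe_0.28)_3Al_2Si_3O_12) = 429.616 g/mol, so wt% Si = 84.255/429.616 × 100 = 19.61%.
M((Mg_0.78Fe_0.22)_3KAlSi_3O_10(OH)_2) = 438.070 g/mol, so wt% Si = 84.255/438.070 × 100 = 19.23%.
19.61 − 19.23 = 0.38 pp.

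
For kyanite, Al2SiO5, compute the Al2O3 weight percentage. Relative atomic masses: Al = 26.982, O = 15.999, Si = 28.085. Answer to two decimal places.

Molar mass of Al2SiO5 = 2*26.982 + 1*28.085 + 5*15.999 = 162.044 g/mol.
Each formula unit contains 2 Al, equivalent to 2/2 = 1.0000 mol Al2O3.
M(Al2O3) = 2×26.982 + 3×15.999 = 101.961 g/mol.
Mass of Al2O3 per formula unit = 1.0000 × 101.961 = 101.961 g.
Al2O3 wt% = 101.961 / 162.044 × 100 = 62.92%.

62.92 wt%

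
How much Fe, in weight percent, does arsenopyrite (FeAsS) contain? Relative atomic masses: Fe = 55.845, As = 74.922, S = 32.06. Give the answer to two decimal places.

34.30 weight percent

M(FeAsS) = 162.827 g/mol.
Fe contributes 1 × 55.845 = 55.845 g per mole.
55.845/162.827 = 0.3430 → 34.30%.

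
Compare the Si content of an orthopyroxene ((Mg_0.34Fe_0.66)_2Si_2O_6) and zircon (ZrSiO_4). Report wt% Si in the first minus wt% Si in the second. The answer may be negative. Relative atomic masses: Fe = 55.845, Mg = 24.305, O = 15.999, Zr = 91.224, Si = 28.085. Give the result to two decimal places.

7.85 percentage points

M((Mg_0.34Fe_0.66)_2Si_2O_6) = 242.407 g/mol, so wt% Si = 56.170/242.407 × 100 = 23.17%.
M(ZrSiO_4) = 183.305 g/mol, so wt% Si = 28.085/183.305 × 100 = 15.32%.
23.17 − 15.32 = 7.85 pp.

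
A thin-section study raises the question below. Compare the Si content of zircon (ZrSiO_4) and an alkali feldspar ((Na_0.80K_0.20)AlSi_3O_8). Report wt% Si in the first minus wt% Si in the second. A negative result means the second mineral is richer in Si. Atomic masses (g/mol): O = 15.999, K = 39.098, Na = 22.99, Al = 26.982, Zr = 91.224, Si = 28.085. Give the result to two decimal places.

-16.42 percentage points

First mineral: 28.085 g Si in 183.305 g formula = 15.32 wt% Si.
Second mineral: 84.255 g Si in 265.441 g formula = 31.74 wt% Si.
15.32% − 31.74% gives a difference of -16.42 percentage points.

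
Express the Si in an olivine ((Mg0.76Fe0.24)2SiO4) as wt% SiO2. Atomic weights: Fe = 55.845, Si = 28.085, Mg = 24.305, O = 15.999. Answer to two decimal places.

Molar mass of (Mg0.76Fe0.24)2SiO4 = 1.52·24.305 + 0.48·55.845 + 1·28.085 + 4·15.999 = 155.830 g/mol.
Each formula unit contains 1 Si, equivalent to 1/1 = 1.0000 mol SiO2.
M(SiO2) = 1×28.085 + 2×15.999 = 60.083 g/mol.
Mass of SiO2 per formula unit = 1.0000 × 60.083 = 60.083 g.
SiO2 wt% = 60.083 / 155.830 × 100 = 38.56%.

38.56 wt%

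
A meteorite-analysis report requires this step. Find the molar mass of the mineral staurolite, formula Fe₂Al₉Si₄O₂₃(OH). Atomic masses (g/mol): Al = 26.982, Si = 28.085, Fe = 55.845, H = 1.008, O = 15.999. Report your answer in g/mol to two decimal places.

Fe: 2 × 55.845 = 111.6900
Al: 9 × 26.982 = 242.8380
Si: 4 × 28.085 = 112.3400
O: 24 × 15.999 = 383.9760
H: 1 × 1.008 = 1.0080
Summing the contributions gives the formula mass.

851.85 g/mol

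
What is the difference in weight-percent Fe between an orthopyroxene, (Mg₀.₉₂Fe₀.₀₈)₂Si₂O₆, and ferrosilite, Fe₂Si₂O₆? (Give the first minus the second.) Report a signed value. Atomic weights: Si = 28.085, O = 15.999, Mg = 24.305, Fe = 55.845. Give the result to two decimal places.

-37.99 percentage points

First mineral: 8.935 g Fe in 205.820 g formula = 4.34 wt% Fe.
Second mineral: 111.690 g Fe in 263.854 g formula = 42.33 wt% Fe.
4.34% − 42.33% gives a difference of -37.99 percentage points.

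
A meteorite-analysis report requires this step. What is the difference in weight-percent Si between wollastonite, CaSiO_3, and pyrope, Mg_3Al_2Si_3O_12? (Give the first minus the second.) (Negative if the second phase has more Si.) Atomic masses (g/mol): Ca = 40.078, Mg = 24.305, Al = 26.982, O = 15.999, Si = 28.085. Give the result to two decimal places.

3.28 percentage points

Si in CaSiO_3: molar mass 116.160 g/mol; 1×28.085 = 28.085 g → 24.18 wt%.
Si in Mg_3Al_2Si_3O_12: molar mass 403.122 g/mol; 3×28.085 = 84.255 g → 20.90 wt%.
Difference = 24.18 − 20.90 = 3.28 percentage points.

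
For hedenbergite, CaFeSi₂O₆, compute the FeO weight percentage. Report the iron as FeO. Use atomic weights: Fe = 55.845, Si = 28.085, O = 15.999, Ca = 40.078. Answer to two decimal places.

Formula mass = 248.087 g/mol.
1 Fe → 1.0000 mol FeO per formula unit; M(FeO) = 71.844, so FeO mass = 71.844 g.
71.844/248.087 × 100 = 28.96 wt%.

28.96 wt%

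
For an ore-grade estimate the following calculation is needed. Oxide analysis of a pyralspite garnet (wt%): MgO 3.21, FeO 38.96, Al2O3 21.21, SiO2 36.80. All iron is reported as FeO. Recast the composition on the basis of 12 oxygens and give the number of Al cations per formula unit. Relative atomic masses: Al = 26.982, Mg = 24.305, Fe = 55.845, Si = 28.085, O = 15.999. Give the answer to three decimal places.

3.21 wt% MgO ÷ 40.304 g/mol = 0.07964 mol, giving 0.07964 Mg and 0.07964 O.
38.96 wt% FeO ÷ 71.844 g/mol = 0.54229 mol, giving 0.54229 Fe and 0.54229 O.
21.21 wt% Al2O3 ÷ 101.961 g/mol = 0.20802 mol, giving 0.41604 Al and 0.62406 O.
36.80 wt% SiO2 ÷ 60.083 g/mol = 0.61249 mol, giving 0.61249 Si and 1.22498 O.
Oxygen sums to 2.47097; scaling by 12/2.47097 = 4.85639 puts the formula on 12 O.
Al: 0.41604 × 4.85639 = 2.020 atoms per formula unit.

2.020 Al apfu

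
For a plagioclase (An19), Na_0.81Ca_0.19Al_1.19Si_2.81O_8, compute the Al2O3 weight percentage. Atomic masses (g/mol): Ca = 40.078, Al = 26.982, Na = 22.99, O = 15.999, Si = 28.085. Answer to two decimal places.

Molar mass of Na_0.81Ca_0.19Al_1.19Si_2.81O_8 = 0.81×22.99 + 0.19×40.078 + 1.19×26.982 + 2.81×28.085 + 8×15.999 = 265.256 g/mol.
Each formula unit contains 1.19 Al, equivalent to 1.19/2 = 0.5950 mol Al2O3.
M(Al2O3) = 2×26.982 + 3×15.999 = 101.961 g/mol.
Mass of Al2O3 per formula unit = 0.5950 × 101.961 = 60.667 g.
Al2O3 wt% = 60.667 / 265.256 × 100 = 22.87%.

22.87 wt%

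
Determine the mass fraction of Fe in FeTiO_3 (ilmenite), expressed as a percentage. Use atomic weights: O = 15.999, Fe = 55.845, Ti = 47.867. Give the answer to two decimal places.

Molar mass of FeTiO_3: 1×55.845 + 1×47.867 + 3×15.999 = 151.709 g/mol.
Mass of Fe per formula unit: 1 × 55.845 = 55.845 g.
Weight fraction Fe = 55.845 / 151.709 = 0.3681.

36.81 wt%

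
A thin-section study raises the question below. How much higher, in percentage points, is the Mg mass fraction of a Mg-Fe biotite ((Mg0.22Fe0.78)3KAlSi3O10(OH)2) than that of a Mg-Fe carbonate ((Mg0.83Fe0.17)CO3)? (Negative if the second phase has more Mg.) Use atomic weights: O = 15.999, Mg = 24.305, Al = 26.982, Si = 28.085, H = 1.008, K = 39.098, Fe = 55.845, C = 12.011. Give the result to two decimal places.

-19.23 percentage points

First mineral: 16.041 g Mg in 491.058 g formula = 3.27 wt% Mg.
Second mineral: 20.173 g Mg in 89.675 g formula = 22.50 wt% Mg.
3.27% − 22.50% gives a difference of -19.23 percentage points.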